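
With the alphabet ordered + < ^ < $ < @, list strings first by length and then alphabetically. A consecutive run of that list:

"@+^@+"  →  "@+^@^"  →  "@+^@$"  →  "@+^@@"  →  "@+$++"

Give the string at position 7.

@+$+$

Stepping forward 2 times from @+$++: @+$++ → @+$+^, then the target.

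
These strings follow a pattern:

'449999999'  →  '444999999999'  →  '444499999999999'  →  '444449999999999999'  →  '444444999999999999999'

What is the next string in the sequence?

Term n consists of n-1 4's, followed by 2n+1 9's, where the shown terms are n = 3, 4, 5, 6, 7.
For the next term, n = 8, so the run lengths are 7, 17.

444444499999999999999999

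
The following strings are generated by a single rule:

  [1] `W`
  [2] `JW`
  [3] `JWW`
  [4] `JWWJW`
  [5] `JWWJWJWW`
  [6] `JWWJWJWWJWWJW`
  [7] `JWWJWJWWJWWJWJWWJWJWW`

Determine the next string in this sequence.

JWWJWJWWJWWJWJWWJWJWWJWWJWJWWJWWJW

From term 3 onward, concatenate the last term with the second-to-last: JW·W = JWW, JWW·JW = JWWJW, …
The next term joins JWWJWJWWJWWJWJWWJWJWW and JWWJWJWWJWWJW.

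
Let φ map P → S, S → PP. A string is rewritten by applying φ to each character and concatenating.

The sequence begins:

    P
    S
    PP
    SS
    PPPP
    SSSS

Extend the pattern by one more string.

Apply φ to SSSS symbol by symbol: S→PP, S→PP, S→PP, S→PP; joined: PP PP PP PP.

PPPPPPPP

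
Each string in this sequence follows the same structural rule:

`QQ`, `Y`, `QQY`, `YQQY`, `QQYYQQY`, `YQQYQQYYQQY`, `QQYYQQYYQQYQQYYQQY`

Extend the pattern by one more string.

From term 3 onward, concatenate the second-to-last term with the last: QQ·Y = QQY, Y·QQY = YQQY, …
Continuing: YQQYQQYYQQY · QQYYQQYYQQYQQYYQQY gives term 8.

YQQYQQYYQQYQQYYQQYYQQYQQYYQQY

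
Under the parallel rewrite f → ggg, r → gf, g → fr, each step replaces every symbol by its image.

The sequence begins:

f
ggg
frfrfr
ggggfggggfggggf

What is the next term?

Rewriting the 15 symbols of ggggfggggfggggf one by one yields fr fr fr fr ggg fr fr fr fr ggg fr fr fr fr ggg; concatenated:

frfrfrfrgggfrfrfrfrgggfrfrfrfrggg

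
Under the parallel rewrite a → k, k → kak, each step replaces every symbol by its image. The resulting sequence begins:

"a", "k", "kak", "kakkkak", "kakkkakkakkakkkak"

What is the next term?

Rewriting the 17 symbols of kakkkakkakkakkkak one by one yields kak k kak kak kak k kak kak k kak kak k kak kak kak k kak; concatenated:

kakkkakkakkakkkakkakkkakkakkkakkakkakkkak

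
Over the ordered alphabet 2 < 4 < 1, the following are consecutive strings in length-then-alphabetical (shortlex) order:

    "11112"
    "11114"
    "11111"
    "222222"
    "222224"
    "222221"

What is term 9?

222241

Advancing 3 positions from 222221 through 222221 → 222242 → 222244 reaches term 9.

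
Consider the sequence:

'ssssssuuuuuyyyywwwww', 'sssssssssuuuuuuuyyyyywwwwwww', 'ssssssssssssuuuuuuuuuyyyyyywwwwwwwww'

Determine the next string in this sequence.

sssssssssssssssuuuuuuuuuuuyyyyyyywwwwwwwwwww

Reading off run lengths: s runs 6, 9, 12; u runs 5, 7, 9; y runs 4, 5, 6; w runs 5, 7, 9 — each is linear in n (n = 1, 2, …).
Setting n = 4 gives 15, 11, 7, 11 characters in each block.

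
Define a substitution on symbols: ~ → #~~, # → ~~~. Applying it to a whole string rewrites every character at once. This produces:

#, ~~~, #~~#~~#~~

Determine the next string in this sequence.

Apply φ to #~~#~~#~~ symbol by symbol: #→~~~, ~→#~~, ~→#~~, #→~~~, ~→#~~, ~→#~~, #→~~~, ~→#~~, ~→#~~; joined: ~~~ #~~ #~~ ~~~ #~~ #~~ ~~~ #~~ #~~.

~~~#~~#~~~~~#~~#~~~~~#~~#~~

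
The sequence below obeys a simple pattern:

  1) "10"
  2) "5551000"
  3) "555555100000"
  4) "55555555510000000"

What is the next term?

5555555555551000000000

Each term wraps the previous one in 555 on the left and 00 on the right.
One more step from 55555555510000000 gives the answer.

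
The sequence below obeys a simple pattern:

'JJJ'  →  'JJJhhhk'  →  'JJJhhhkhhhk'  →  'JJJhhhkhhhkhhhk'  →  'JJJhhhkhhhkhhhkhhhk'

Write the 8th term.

Every step adds hhhk to the end: s(k+1) = s(k)·hhhk.
From JJJhhhkhhhkhhhkhhhk, 3 further steps: JJJhhhkhhhkhhhkhhhk → JJJhhhkhhhkhhhkhhhkhhhk → JJJhhhkhhhkhhhkhhhkhhhkhhhk → (answer).

JJJhhhkhhhkhhhkhhhkhhhkhhhkhhhk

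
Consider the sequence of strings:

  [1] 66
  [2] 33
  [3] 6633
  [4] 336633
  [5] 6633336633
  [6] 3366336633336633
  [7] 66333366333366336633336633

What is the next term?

This is a Fibonacci-style word recurrence s(k) = s(k−2)·s(k−1): e.g. 66·33 = 6633.
So term 8 is 3366336633336633·66333366333366336633336633.

336633663333663366333366333366336633336633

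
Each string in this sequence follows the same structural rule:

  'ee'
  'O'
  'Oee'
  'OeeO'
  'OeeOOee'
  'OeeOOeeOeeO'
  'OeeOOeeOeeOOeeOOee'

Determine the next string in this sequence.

OeeOOeeOeeOOeeOOeeOeeOOeeOeeO

This is a Fibonacci-style word recurrence s(k) = s(k−1)·s(k−2): e.g. O·ee = Oee.
So term 8 is OeeOOeeOeeOOeeOOee·OeeOOeeOeeO.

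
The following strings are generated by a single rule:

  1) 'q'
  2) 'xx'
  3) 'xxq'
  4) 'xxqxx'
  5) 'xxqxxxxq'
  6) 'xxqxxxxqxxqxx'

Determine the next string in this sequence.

xxqxxxxqxxqxxxxqxxxxq

From term 3 onward, concatenate the last term with the second-to-last: xx·q = xxq, xxq·xx = xxqxx, …
The next term joins xxqxxxxqxxqxx and xxqxxxxq.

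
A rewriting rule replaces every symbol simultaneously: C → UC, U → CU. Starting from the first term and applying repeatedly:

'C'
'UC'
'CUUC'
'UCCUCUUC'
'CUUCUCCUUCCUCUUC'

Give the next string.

Rewriting the 16 symbols of CUUCUCCUUCCUCUUC one by one yields UC CU CU UC CU UC UC CU CU UC UC CU UC CU CU UC; concatenated:

UCCUCUUCCUUCUCCUCUUCUCCUUCCUCUUC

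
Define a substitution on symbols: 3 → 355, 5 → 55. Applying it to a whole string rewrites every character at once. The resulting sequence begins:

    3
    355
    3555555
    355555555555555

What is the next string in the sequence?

Applying the rule to each of the 15 symbols of 355555555555555 gives the pieces 355 55 55 55 55 55 55 55 55 55 55 55 55 55 55, which concatenate to the answer.

3555555555555555555555555555555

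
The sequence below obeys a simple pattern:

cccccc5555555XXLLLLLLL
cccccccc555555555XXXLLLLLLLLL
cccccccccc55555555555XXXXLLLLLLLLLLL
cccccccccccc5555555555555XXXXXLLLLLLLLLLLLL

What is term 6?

cccccccccccccccc55555555555555555XXXXXXXLLLLLLLLLLLLLLLLL

Reading off run lengths: c runs 6, 8, 10, 12; 5 runs 7, 9, 11, 13; X runs 2, 3, 4, 5; L runs 7, 9, 11, 13 — each is linear in n, where the shown terms are n = 2, 3, 4, 5.
For term 6, n = 7, so the run lengths are 16, 17, 7, 17.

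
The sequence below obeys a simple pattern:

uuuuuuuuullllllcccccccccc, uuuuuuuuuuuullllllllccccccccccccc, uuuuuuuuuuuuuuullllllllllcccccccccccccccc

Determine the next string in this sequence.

uuuuuuuuuuuuuuuuuullllllllllllccccccccccccccccccc

The n-th term is 3n u's then 2n l's then 3n+1 c's, where the shown terms are n = 3, 4, 5.
For the next term, n = 6, so the run lengths are 18, 12, 19.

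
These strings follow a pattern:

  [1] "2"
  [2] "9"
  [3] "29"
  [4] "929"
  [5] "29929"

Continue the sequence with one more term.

92929929

Each term (from the third on) is the two preceding terms concatenated in order: term 3 = 2·9 = 29.
So term 6 is 929·29929.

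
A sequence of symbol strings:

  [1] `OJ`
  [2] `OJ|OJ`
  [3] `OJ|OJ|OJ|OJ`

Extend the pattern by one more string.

s(k+1) = s(k)·|·s(k) — each term doubles the last with '|' between the halves.
So the next term is two copies of OJ|OJ|OJ|OJ with '|' between the halves.

OJ|OJ|OJ|OJ|OJ|OJ|OJ|OJ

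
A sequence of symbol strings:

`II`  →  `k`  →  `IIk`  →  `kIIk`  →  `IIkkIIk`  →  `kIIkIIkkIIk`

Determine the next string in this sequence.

IIkkIIkkIIkIIkkIIk

From term 3 onward, concatenate the second-to-last term with the last: II·k = IIk, k·IIk = kIIk, …
So term 7 is IIkkIIk·kIIkIIkkIIk.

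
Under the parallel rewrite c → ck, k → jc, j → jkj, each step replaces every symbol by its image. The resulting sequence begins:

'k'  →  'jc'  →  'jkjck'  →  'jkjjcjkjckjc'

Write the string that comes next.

Expanding jkjjcjkjckjc: j→jkj, k→jc, j→jkj, j→jkj, c→ck, j→jkj, k→jc, j→jkj, c→ck, k→jc, j→jkj, c→ck. Concatenated: jkj jc jkj jkj ck jkj jc jkj ck jc jkj ck.

jkjjcjkjjkjckjkjjcjkjckjcjkjck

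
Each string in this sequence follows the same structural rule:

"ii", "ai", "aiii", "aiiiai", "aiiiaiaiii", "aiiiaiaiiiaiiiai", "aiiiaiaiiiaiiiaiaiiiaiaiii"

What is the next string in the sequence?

aiiiaiaiiiaiiiaiaiiiaiaiiiaiiiaiaiiiaiiiai

This is a Fibonacci-style word recurrence s(k) = s(k−1)·s(k−2): e.g. ai·ii = aiii.
Continuing: aiiiaiaiiiaiiiaiaiiiaiaiii · aiiiaiaiiiaiiiai gives term 8.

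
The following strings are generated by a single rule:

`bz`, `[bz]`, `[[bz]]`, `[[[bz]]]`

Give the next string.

[[[[bz]]]]

Each term wraps the previous one in [ on the left and ] on the right.
One more step from [[[bz]]] gives the answer.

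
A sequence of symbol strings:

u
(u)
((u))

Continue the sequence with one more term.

Every step adds ( to the front and ) to the end of the previous string.
One more step from ((u)) gives the answer.

(((u)))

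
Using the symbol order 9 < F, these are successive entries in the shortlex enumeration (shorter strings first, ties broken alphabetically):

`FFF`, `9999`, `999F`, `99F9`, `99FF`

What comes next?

Find the rightmost character of 99FF below F, bump it to the next letter, and reset everything to its right to 9.

9F99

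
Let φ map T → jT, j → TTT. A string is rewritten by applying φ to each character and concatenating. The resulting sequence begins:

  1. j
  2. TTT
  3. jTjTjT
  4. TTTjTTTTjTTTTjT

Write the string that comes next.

jTjTjTTTTjTjTjTjTTTTjTjTjTjTTTTjT

Applying the rule to each of the 15 symbols of TTTjTTTTjTTTTjT gives the pieces jT jT jT TTT jT jT jT jT TTT jT jT jT jT TTT jT, which concatenate to the answer.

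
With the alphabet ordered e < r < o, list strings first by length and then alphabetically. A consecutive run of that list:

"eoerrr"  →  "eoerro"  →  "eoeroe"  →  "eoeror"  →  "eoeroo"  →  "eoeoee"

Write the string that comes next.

Find the rightmost character of eoeoee below o, bump it to the next letter, and reset everything to its right to e.

eoeoer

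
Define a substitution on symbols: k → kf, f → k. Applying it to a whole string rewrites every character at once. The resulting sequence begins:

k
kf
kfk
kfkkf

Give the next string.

Expanding kfkkf: k→kf, f→k, k→kf, k→kf, f→k. Concatenated: kf k kf kf k.

kfkkfkfk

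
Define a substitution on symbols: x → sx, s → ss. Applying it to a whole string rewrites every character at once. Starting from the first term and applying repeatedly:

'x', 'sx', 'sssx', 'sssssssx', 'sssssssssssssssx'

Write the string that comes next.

sssssssssssssssssssssssssssssssx

Replace each of the 16 characters of sssssssssssssssx in place — ss ss ss ss ss ss ss ss ss ss ss ss ss ss ss sx — and concatenate.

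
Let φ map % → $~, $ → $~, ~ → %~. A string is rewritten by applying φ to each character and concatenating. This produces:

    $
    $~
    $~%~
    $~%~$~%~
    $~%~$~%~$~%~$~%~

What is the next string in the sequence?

Replace each of the 16 characters of $~%~$~%~$~%~$~%~ in place — $~ %~ $~ %~ $~ %~ $~ %~ $~ %~ $~ %~ $~ %~ $~ %~ — and concatenate.

$~%~$~%~$~%~$~%~$~%~$~%~$~%~$~%~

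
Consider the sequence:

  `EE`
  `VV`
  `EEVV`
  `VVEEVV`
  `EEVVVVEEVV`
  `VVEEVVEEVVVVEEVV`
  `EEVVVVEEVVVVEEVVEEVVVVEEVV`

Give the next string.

From term 3 onward, concatenate the second-to-last term with the last: EE·VV = EEVV, VV·EEVV = VVEEVV, …
Continuing: VVEEVVEEVVVVEEVV · EEVVVVEEVVVVEEVVEEVVVVEEVV gives term 8.

VVEEVVEEVVVVEEVVEEVVVVEEVVVVEEVVEEVVVVEEVV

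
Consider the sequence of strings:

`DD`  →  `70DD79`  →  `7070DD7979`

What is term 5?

s(k+1) = 70·s(k)·79, so each term gains 70 as a prefix and 79 as a suffix.
From 7070DD7979, 2 further steps: 7070DD7979 → 707070DD797979 → (answer).

70707070DD79797979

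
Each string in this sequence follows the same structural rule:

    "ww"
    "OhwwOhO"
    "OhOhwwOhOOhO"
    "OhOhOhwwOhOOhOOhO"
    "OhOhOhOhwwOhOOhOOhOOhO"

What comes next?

Each term wraps the previous one in Oh on the left and OhO on the right.
Applying this once more to OhOhOhOhwwOhOOhOOhOOhO:

OhOhOhOhOhwwOhOOhOOhOOhOOhO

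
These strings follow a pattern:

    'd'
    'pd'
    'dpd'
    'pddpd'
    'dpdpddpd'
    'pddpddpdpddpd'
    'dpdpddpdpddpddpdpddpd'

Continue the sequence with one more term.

Each term (from the third on) is the two preceding terms concatenated in order: term 3 = d·pd = dpd.
So term 8 is pddpddpdpddpd·dpdpddpdpddpddpdpddpd.

pddpddpdpddpddpdpddpdpddpddpdpddpd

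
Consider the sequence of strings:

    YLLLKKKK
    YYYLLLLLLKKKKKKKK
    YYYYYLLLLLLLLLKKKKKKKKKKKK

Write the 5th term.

Reading off run lengths: Y runs 1, 3, 5; L runs 3, 6, 9; K runs 4, 8, 12 — each is linear in n (n = 1, 2, …).
At n = 5 the blocks have lengths 9, 15, 20.

YYYYYYYYYLLLLLLLLLLLLLLLKKKKKKKKKKKKKKKKKKKK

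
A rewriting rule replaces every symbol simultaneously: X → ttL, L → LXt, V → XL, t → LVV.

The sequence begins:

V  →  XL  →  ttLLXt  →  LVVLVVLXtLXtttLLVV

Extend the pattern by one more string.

LXtXLXLLXtXLXLLXtttLLVVLXtttLLVVLVVLVVLXtLXtXLXL

Applying the rule to each of the 18 symbols of LVVLVVLXtLXtttLLVV gives the pieces LXt XL XL LXt XL XL LXt ttL LVV LXt ttL LVV LVV LVV LXt LXt XL XL, which concatenate to the answer.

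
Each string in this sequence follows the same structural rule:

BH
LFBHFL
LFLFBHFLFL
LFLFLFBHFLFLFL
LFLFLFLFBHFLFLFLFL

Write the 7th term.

LFLFLFLFLFLFBHFLFLFLFLFLFL

s(k+1) = LF·s(k)·FL, so each term gains LF as a prefix and FL as a suffix.
From LFLFLFLFBHFLFLFLFL, 2 further steps: LFLFLFLFBHFLFLFLFL → LFLFLFLFLFBHFLFLFLFLFL → (answer).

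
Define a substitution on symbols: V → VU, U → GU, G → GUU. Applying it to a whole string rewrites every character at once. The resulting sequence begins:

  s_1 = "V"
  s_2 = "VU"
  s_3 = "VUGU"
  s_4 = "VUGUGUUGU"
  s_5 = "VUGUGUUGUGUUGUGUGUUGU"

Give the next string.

Rewriting the 21 symbols of VUGUGUUGUGUUGUGUGUUGU one by one yields VU GU GUU GU GUU GU GU GUU GU GUU GU GU GUU GU GUU GU GUU GU GU GUU GU; concatenated:

VUGUGUUGUGUUGUGUGUUGUGUUGUGUGUUGUGUUGUGUUGUGUGUUGU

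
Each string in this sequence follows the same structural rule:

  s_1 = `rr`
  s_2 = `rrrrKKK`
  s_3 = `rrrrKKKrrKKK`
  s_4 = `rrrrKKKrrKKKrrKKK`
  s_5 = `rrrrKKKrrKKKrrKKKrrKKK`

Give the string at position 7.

rrrrKKKrrKKKrrKKKrrKKKrrKKKrrKKK

Each term is the previous one with rrKKK appended.
From rrrrKKKrrKKKrrKKKrrKKK, 2 further steps: rrrrKKKrrKKKrrKKKrrKKK → rrrrKKKrrKKKrrKKKrrKKKrrKKK → (answer).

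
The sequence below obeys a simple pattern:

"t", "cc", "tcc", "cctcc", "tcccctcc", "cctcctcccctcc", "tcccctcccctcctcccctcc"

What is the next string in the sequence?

Each term (from the third on) is the two preceding terms concatenated in order: term 3 = t·cc = tcc.
So term 8 is cctcctcccctcc·tcccctcccctcctcccctcc.

cctcctcccctcctcccctcccctcctcccctcc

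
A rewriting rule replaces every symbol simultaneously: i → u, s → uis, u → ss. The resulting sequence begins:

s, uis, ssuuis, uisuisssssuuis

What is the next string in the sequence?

ssuuisssuuisuisuisuisuisssssuuis

φ(uisuisssssuuis) expands symbol-by-symbol to ss u uis ss u uis uis uis uis uis ss ss u uis; joining the 14 pieces gives the next term.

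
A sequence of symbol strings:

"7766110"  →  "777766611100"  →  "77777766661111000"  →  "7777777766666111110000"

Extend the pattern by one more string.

777777777766666611111100000

Each string has the form 7^{2n} 6^{n+1} 1^{n+1} 0^{n} (n = 1, 2, …).
At n = 5 the blocks have lengths 10, 6, 6, 5.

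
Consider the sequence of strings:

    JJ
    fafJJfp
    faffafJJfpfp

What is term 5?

Every step adds faf to the front and fp to the end of the previous string.
From faffafJJfpfp, 2 further steps: faffafJJfpfp → faffaffafJJfpfpfp → (answer).

faffaffaffafJJfpfpfpfp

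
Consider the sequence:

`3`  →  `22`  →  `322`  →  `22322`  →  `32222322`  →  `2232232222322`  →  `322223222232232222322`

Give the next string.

From term 3 onward, concatenate the second-to-last term with the last: 3·22 = 322, 22·322 = 22322, …
The next term joins 2232232222322 and 322223222232232222322.

2232232222322322223222232232222322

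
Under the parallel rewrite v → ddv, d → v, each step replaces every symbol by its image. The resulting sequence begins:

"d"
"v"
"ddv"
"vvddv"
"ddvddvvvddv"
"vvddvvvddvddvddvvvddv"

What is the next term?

Replace each of the 21 characters of vvddvvvddvddvddvvvddv in place — ddv ddv v v ddv ddv ddv v v ddv v v ddv v v ddv ddv ddv v v ddv — and concatenate.

ddvddvvvddvddvddvvvddvvvddvvvddvddvddvvvddv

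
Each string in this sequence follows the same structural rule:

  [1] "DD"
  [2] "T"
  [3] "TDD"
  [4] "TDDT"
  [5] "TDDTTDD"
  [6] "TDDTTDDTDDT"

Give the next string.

Each term (from the third on) is the previous term followed by the one before it: term 3 = T·DD = TDD.
Continuing: TDDTTDDTDDT · TDDTTDD gives term 7.

TDDTTDDTDDTTDDTTDD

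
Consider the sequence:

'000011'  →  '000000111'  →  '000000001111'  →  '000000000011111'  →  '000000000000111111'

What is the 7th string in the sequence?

000000000000000011111111

Reading off run lengths: 0 runs 4, 6, 8, 10, 12; 1 runs 2, 3, 4, 5, 6 — each is linear in n (n = 1, 2, …).
At n = 7 the blocks have lengths 16, 8.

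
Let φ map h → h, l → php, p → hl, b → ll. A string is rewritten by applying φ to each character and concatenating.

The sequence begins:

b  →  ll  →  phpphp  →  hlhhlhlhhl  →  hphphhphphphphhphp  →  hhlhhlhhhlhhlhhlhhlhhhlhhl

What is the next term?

Applying the rule to each of the 26 symbols of hhlhhlhhhlhhlhhlhhlhhhlhhl gives the pieces h h php h h php h h h php h h php h h php h h php h h h php h h php, which concatenate to the answer.

hhphphhphphhhphphhphphhphphhphphhhphphhphp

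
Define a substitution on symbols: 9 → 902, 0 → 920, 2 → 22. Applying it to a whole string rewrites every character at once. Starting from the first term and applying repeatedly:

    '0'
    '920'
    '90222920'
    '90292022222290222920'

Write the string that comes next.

902920229022292022222222222290292022222290222920

φ(90292022222290222920) expands symbol-by-symbol to 902 920 22 902 22 920 22 22 22 22 22 22 902 920 22 22 22 902 22 920; joining the 20 pieces gives the next term.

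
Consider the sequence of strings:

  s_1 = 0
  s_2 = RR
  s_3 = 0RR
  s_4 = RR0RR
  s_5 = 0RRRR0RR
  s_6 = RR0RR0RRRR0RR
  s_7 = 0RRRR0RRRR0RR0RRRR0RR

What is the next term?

This is a Fibonacci-style word recurrence s(k) = s(k−2)·s(k−1): e.g. 0·RR = 0RR.
The next term joins RR0RR0RRRR0RR and 0RRRR0RRRR0RR0RRRR0RR.

RR0RR0RRRR0RR0RRRR0RRRR0RR0RRRR0RR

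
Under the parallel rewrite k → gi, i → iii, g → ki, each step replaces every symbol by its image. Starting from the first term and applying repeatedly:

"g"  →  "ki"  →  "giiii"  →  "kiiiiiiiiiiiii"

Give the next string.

giiiiiiiiiiiiiiiiiiiiiiiiiiiiiiiiiiiiiiii

Applying the rule to each of the 14 symbols of kiiiiiiiiiiiii gives the pieces gi iii iii iii iii iii iii iii iii iii iii iii iii iii, which concatenate to the answer.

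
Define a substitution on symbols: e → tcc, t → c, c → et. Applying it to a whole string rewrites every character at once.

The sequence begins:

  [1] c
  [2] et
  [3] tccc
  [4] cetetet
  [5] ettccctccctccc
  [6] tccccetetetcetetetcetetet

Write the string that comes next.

cetetetettccctccctcccettccctccctcccettccctccctccc

Applying the rule to each of the 25 symbols of tccccetetetcetetetcetetet gives the pieces c et et et et tcc c tcc c tcc c et tcc c tcc c tcc c et tcc c tcc c tcc c, which concatenate to the answer.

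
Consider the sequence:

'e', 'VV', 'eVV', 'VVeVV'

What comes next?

From term 3 onward, concatenate the second-to-last term with the last: e·VV = eVV, VV·eVV = VVeVV, …
The next term joins eVV and VVeVV.

eVVVVeVV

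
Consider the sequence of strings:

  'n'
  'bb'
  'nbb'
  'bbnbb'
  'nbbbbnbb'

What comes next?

bbnbbnbbbbnbb

From term 3 onward, concatenate the second-to-last term with the last: n·bb = nbb, bb·nbb = bbnbb, …
The next term joins bbnbb and nbbbbnbb.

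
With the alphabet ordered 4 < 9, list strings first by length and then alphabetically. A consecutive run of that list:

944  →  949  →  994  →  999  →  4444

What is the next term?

4449

The successor of 4444 increments the rightmost position that isn't already 9 and resets every position after it to 4.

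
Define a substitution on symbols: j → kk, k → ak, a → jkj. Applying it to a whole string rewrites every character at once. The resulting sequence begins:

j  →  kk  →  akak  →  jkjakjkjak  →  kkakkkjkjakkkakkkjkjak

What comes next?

Rewriting the 22 symbols of kkakkkjkjakkkakkkjkjak one by one yields ak ak jkj ak ak ak kk ak kk jkj ak ak ak jkj ak ak ak kk ak kk jkj ak; concatenated:

akakjkjakakakkkakkkjkjakakakjkjakakakkkakkkjkjak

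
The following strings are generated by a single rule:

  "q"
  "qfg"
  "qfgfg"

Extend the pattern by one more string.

qfgfgfg

The strings grow by a fixed suffix fg each time.
So the next term is qfgfg·fg.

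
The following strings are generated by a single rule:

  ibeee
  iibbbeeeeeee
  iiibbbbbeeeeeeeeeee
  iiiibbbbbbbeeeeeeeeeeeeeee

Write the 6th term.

The n-th term is n i's then 2n-1 b's then 4n-1 e's (n = 1, 2, …).
For term 6, n = 6, so the run lengths are 6, 11, 23.

iiiiiibbbbbbbbbbbeeeeeeeeeeeeeeeeeeeeeee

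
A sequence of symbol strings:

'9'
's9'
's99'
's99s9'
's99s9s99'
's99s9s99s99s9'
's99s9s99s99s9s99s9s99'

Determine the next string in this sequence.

s99s9s99s99s9s99s9s99s99s9s99s99s9

From term 3 onward, concatenate the last term with the second-to-last: s9·9 = s99, s99·s9 = s99s9, …
The next term joins s99s9s99s99s9s99s9s99 and s99s9s99s99s9.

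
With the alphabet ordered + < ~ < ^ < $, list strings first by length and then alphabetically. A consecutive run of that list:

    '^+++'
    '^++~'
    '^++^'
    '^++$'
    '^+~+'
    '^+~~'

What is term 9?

Stepping forward 3 times from ^+~~: ^+~~ → ^+~^ → ^+~$, then the target.

^+^+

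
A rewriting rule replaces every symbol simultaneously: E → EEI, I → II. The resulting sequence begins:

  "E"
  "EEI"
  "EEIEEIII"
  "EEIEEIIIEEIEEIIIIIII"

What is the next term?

Replace each of the 20 characters of EEIEEIIIEEIEEIIIIIII in place — EEI EEI II EEI EEI II II II EEI EEI II EEI EEI II II II II II II II — and concatenate.

EEIEEIIIEEIEEIIIIIIIEEIEEIIIEEIEEIIIIIIIIIIIIIII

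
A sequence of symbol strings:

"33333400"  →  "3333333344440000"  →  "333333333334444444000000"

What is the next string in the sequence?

33333333333333444444444400000000

The n-th term is 3n+2 3's then 3n-2 4's then 2n 0's (n = 1, 2, …).
At n = 4 the blocks have lengths 14, 10, 8.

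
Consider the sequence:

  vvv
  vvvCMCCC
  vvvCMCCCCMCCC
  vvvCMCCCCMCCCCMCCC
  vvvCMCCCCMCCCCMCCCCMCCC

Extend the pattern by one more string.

The strings grow by a fixed suffix CMCCC each time.
One more step from vvvCMCCCCMCCCCMCCCCMCCC gives the answer.

vvvCMCCCCMCCCCMCCCCMCCCCMCCC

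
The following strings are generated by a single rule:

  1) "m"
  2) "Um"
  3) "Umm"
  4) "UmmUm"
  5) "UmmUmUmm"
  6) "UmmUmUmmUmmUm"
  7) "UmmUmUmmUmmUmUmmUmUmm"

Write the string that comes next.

From term 3 onward, concatenate the last term with the second-to-last: Um·m = Umm, Umm·Um = UmmUm, …
The next term joins UmmUmUmmUmmUmUmmUmUmm and UmmUmUmmUmmUm.

UmmUmUmmUmmUmUmmUmUmmUmmUmUmmUmmUm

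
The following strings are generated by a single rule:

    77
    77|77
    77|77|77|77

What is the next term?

77|77|77|77|77|77|77|77

Each string is two copies of the previous one joined by '|'.
So the next term is two copies of 77|77|77|77 with '|' between the halves.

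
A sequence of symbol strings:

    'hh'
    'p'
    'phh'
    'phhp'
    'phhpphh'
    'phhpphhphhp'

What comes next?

This is a Fibonacci-style word recurrence s(k) = s(k−1)·s(k−2): e.g. p·hh = phh.
The next term joins phhpphhphhp and phhpphh.

phhpphhphhpphhpphh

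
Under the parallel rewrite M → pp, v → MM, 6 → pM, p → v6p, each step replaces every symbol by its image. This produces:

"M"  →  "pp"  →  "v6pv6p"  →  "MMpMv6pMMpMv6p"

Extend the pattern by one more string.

Rewriting the 14 symbols of MMpMv6pMMpMv6p one by one yields pp pp v6p pp MM pM v6p pp pp v6p pp MM pM v6p; concatenated:

ppppv6pppMMpMv6pppppv6pppMMpMv6p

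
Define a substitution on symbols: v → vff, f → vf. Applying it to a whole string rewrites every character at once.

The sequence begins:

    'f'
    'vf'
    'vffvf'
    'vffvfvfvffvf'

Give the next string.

vffvfvfvffvfvffvfvffvfvfvffvf

Apply φ to vffvfvfvffvf symbol by symbol: v→vff, f→vf, f→vf, v→vff, f→vf, v→vff, f→vf, v→vff, f→vf, f→vf, v→vff, f→vf; joined: vff vf vf vff vf vff vf vff vf vf vff vf.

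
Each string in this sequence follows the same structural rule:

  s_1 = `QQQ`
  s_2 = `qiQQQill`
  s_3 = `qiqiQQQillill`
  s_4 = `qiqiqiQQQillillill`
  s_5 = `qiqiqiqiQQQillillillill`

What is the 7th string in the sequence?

qiqiqiqiqiqiQQQillillillillillill

Every step adds qi to the front and ill to the end of the previous string.
From qiqiqiqiQQQillillillill, 2 further steps: qiqiqiqiQQQillillillill → qiqiqiqiqiQQQillillillillill → (answer).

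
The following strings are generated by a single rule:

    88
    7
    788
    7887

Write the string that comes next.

7887788

Each term (from the third on) is the previous term followed by the one before it: term 3 = 7·88 = 788.
Continuing: 7887 · 788 gives term 5.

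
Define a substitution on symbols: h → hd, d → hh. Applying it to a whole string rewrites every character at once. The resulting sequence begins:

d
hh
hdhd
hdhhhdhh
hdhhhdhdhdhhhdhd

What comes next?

Applying the rule to each of the 16 symbols of hdhhhdhdhdhhhdhd gives the pieces hd hh hd hd hd hh hd hh hd hh hd hd hd hh hd hh, which concatenate to the answer.

hdhhhdhdhdhhhdhhhdhhhdhdhdhhhdhh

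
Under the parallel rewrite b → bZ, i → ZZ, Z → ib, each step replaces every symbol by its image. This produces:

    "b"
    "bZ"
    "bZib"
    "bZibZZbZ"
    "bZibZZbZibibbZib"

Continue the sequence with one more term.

bZibZZbZibibbZibZZbZZZbZbZibZZbZ

Applying the rule to each of the 16 symbols of bZibZZbZibibbZib gives the pieces bZ ib ZZ bZ ib ib bZ ib ZZ bZ ZZ bZ bZ ib ZZ bZ, which concatenate to the answer.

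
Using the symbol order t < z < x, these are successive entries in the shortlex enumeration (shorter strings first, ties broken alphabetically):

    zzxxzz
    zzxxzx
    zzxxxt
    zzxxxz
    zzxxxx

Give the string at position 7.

zxtttz

Advancing 2 positions from zzxxxx through zzxxxx → zxtttt reaches term 7.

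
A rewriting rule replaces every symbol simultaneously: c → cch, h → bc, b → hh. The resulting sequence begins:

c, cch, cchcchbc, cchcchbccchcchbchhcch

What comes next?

Rewriting the 21 symbols of cchcchbccchcchbchhcch one by one yields cch cch bc cch cch bc hh cch cch cch bc cch cch bc hh cch bc bc cch cch bc; concatenated:

cchcchbccchcchbchhcchcchcchbccchcchbchhcchbcbccchcchbc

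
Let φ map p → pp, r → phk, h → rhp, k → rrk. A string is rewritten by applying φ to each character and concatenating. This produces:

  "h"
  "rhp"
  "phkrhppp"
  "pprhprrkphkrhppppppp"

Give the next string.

ppppphkrhpppphkphkrrkpprhprrkphkrhppppppppppppppp

Applying the rule to each of the 20 symbols of pprhprrkphkrhppppppp gives the pieces pp pp phk rhp pp phk phk rrk pp rhp rrk phk rhp pp pp pp pp pp pp pp, which concatenate to the answer.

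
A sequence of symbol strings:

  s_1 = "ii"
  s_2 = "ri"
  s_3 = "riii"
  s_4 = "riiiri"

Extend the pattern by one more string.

riiiririii

Each term (from the third on) is the previous term followed by the one before it: term 3 = ri·ii = riii.
Continuing: riiiri · riii gives term 5.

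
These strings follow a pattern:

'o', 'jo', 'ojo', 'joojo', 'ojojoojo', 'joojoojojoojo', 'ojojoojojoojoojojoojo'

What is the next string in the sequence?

From term 3 onward, concatenate the second-to-last term with the last: o·jo = ojo, jo·ojo = joojo, …
The next term joins joojoojojoojo and ojojoojojoojoojojoojo.

joojoojojoojoojojoojojoojoojojoojo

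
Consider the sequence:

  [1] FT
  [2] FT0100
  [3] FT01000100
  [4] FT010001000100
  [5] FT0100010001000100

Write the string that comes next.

FT01000100010001000100

Every step adds 0100 to the end: s(k+1) = s(k)·0100.
So the next term is FT0100010001000100·0100.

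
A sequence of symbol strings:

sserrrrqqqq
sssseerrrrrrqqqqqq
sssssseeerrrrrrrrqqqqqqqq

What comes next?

sssssssseeeerrrrrrrrrrqqqqqqqqqq

The n-th term is 2n s's then n e's then 2n+2 r's then 2n+2 q's (n = 1, 2, …).
At n = 4 the blocks have lengths 8, 4, 10, 10.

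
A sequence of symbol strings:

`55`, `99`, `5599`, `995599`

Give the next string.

This is a Fibonacci-style word recurrence s(k) = s(k−2)·s(k−1): e.g. 55·99 = 5599.
The next term joins 5599 and 995599.

5599995599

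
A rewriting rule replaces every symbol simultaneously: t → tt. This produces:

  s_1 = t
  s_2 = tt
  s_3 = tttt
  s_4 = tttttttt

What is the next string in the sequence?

tttttttttttttttt

Apply φ to tttttttt symbol by symbol: t→tt, t→tt, t→tt, t→tt, t→tt, t→tt, t→tt, t→tt; joined: tt tt tt tt tt tt tt tt.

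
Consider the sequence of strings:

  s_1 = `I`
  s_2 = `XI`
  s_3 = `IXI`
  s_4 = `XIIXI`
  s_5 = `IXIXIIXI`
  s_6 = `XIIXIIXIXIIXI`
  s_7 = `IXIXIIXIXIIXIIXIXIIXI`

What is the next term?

XIIXIIXIXIIXIIXIXIIXIXIIXIIXIXIIXI

From term 3 onward, concatenate the second-to-last term with the last: I·XI = IXI, XI·IXI = XIIXI, …
The next term joins XIIXIIXIXIIXI and IXIXIIXIXIIXIIXIXIIXI.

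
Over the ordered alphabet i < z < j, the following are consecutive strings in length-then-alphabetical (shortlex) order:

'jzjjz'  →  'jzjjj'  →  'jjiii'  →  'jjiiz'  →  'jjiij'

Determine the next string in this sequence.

jjizi

The successor of jjiij increments the rightmost position that isn't already j and resets every position after it to i.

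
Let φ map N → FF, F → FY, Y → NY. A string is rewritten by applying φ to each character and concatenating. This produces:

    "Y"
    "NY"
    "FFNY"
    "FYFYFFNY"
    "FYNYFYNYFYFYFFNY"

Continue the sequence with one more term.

Replace each of the 16 characters of FYNYFYNYFYFYFFNY in place — FY NY FF NY FY NY FF NY FY NY FY NY FY FY FF NY — and concatenate.

FYNYFFNYFYNYFFNYFYNYFYNYFYFYFFNY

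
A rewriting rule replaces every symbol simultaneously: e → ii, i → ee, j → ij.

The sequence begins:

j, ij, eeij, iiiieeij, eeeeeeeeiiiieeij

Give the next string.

Applying the rule to each of the 16 symbols of eeeeeeeeiiiieeij gives the pieces ii ii ii ii ii ii ii ii ee ee ee ee ii ii ee ij, which concatenate to the answer.

iiiiiiiiiiiiiiiieeeeeeeeiiiieeij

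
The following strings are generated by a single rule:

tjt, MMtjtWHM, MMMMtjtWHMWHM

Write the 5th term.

MMMMMMMMtjtWHMWHMWHMWHM

Every step adds MM to the front and WHM to the end of the previous string.
From MMMMtjtWHMWHM, 2 further steps: MMMMtjtWHMWHM → MMMMMMtjtWHMWHMWHM → (answer).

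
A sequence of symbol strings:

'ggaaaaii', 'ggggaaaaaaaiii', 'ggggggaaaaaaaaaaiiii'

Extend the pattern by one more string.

ggggggggaaaaaaaaaaaaaiiiii

Reading off run lengths: g runs 2, 4, 6; a runs 4, 7, 10; i runs 2, 3, 4 — each is linear in n (n = 1, 2, …).
Setting n = 4 gives 8, 13, 5 characters in each block.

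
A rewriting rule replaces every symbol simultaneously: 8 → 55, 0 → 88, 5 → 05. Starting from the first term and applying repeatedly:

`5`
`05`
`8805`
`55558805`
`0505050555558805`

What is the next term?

88058805880588050505050555558805

Applying the rule to each of the 16 symbols of 0505050555558805 gives the pieces 88 05 88 05 88 05 88 05 05 05 05 05 55 55 88 05, which concatenate to the answer.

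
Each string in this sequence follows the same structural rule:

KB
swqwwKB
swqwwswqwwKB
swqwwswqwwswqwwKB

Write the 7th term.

swqwwswqwwswqwwswqwwswqwwswqwwKB

The strings grow by a fixed prefix swqww each time.
From swqwwswqwwswqwwKB, 3 further steps: swqwwswqwwswqwwKB → swqwwswqwwswqwwswqwwKB → swqwwswqwwswqwwswqwwswqwwKB → (answer).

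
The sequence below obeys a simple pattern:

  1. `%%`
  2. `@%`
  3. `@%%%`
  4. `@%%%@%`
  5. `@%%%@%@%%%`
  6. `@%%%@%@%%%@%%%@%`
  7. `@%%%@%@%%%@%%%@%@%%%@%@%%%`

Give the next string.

From term 3 onward, concatenate the last term with the second-to-last: @%·%% = @%%%, @%%%·@% = @%%%@%, …
Continuing: @%%%@%@%%%@%%%@%@%%%@%@%%% · @%%%@%@%%%@%%%@% gives term 8.

@%%%@%@%%%@%%%@%@%%%@%@%%%@%%%@%@%%%@%%%@%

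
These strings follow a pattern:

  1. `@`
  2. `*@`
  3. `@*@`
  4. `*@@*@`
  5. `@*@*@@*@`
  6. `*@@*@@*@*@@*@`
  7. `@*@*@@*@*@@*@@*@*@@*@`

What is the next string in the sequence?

From term 3 onward, concatenate the second-to-last term with the last: @·*@ = @*@, *@·@*@ = *@@*@, …
So term 8 is *@@*@@*@*@@*@·@*@*@@*@*@@*@@*@*@@*@.

*@@*@@*@*@@*@@*@*@@*@*@@*@@*@*@@*@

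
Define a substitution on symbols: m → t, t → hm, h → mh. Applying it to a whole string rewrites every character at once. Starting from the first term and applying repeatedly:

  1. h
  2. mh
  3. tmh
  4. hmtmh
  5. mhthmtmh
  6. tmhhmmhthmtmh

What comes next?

hmtmhmhttmhhmmhthmtmh

Replace each of the 13 characters of tmhhmmhthmtmh in place — hm t mh mh t t mh hm mh t hm t mh — and concatenate.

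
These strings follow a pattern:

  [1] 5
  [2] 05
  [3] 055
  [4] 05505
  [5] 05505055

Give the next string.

0550505505505

From term 3 onward, concatenate the last term with the second-to-last: 05·5 = 055, 055·05 = 05505, …
Continuing: 05505055 · 05505 gives term 6.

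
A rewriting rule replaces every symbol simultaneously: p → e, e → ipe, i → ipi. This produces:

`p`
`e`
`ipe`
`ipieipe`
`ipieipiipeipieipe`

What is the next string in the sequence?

ipieipiipeipieipiipieipeipieipiipeipieipe

Applying the rule to each of the 17 symbols of ipieipiipeipieipe gives the pieces ipi e ipi ipe ipi e ipi ipi e ipe ipi e ipi ipe ipi e ipe, which concatenate to the answer.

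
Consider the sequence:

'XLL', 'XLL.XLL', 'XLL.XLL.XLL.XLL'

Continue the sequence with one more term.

s(k+1) = s(k)·.·s(k) — each term doubles the last with '.' between the halves.
Doubling XLL.XLL.XLL.XLL with '.' between the halves:

XLL.XLL.XLL.XLL.XLL.XLL.XLL.XLL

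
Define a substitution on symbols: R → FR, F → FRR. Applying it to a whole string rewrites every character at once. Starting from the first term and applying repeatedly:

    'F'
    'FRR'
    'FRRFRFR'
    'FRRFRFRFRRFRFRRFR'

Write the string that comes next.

Applying the rule to each of the 17 symbols of FRRFRFRFRRFRFRRFR gives the pieces FRR FR FR FRR FR FRR FR FRR FR FR FRR FR FRR FR FR FRR FR, which concatenate to the answer.

FRRFRFRFRRFRFRRFRFRRFRFRFRRFRFRRFRFRFRRFR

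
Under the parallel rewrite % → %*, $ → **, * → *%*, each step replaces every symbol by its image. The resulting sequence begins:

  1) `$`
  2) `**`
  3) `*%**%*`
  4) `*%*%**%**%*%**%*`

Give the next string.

*%*%**%*%**%**%*%**%**%*%**%*%**%**%*%**%*

Replace each of the 16 characters of *%*%**%**%*%**%* in place — *%* %* *%* %* *%* *%* %* *%* *%* %* *%* %* *%* *%* %* *%* — and concatenate.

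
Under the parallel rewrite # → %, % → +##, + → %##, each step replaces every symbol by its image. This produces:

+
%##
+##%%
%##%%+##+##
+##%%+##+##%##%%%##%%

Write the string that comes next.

%##%%+##+##%##%%%##%%+##%%+##+##+##%%+##+##

Applying the rule to each of the 21 symbols of +##%%+##+##%##%%%##%% gives the pieces %## % % +## +## %## % % %## % % +## % % +## +## +## % % +## +##, which concatenate to the answer.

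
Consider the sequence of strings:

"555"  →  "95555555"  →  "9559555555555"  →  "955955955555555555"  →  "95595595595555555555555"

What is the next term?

Every step adds 955 to the front and 55 to the end of the previous string.
Applying this once more to 95595595595555555555555:

9559559559559555555555555555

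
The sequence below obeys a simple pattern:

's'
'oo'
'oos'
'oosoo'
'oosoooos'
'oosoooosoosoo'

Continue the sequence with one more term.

From term 3 onward, concatenate the last term with the second-to-last: oo·s = oos, oos·oo = oosoo, …
The next term joins oosoooosoosoo and oosoooos.

oosoooosoosoooosoooos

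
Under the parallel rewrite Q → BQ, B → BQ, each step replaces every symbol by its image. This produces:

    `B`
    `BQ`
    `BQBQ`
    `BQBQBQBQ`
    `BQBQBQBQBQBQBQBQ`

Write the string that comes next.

φ(BQBQBQBQBQBQBQBQ) expands symbol-by-symbol to BQ BQ BQ BQ BQ BQ BQ BQ BQ BQ BQ BQ BQ BQ BQ BQ; joining the 16 pieces gives the next term.

BQBQBQBQBQBQBQBQBQBQBQBQBQBQBQBQ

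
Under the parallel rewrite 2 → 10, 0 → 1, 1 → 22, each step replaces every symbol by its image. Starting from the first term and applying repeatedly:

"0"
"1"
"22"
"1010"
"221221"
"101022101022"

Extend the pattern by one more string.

Expanding 101022101022: 1→22, 0→1, 1→22, 0→1, 2→10, 2→10, 1→22, 0→1, 1→22, 0→1, 2→10, 2→10. Concatenated: 22 1 22 1 10 10 22 1 22 1 10 10.

22122110102212211010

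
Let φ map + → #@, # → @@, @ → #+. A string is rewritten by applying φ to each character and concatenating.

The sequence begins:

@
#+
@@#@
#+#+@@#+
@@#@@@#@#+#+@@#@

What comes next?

φ(@@#@@@#@#+#+@@#@) expands symbol-by-symbol to #+ #+ @@ #+ #+ #+ @@ #+ @@ #@ @@ #@ #+ #+ @@ #+; joining the 16 pieces gives the next term.

#+#+@@#+#+#+@@#+@@#@@@#@#+#+@@#+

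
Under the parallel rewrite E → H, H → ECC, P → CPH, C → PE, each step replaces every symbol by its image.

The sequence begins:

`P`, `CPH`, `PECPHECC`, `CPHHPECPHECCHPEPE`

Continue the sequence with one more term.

Replace each of the 17 characters of CPHHPECPHECCHPEPE in place — PE CPH ECC ECC CPH H PE CPH ECC H PE PE ECC CPH H CPH H — and concatenate.

PECPHECCECCCPHHPECPHECCHPEPEECCCPHHCPHH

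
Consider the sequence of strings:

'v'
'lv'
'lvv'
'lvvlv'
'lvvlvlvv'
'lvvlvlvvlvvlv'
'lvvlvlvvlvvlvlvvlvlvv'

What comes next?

lvvlvlvvlvvlvlvvlvlvvlvvlvlvvlvvlv

This is a Fibonacci-style word recurrence s(k) = s(k−1)·s(k−2): e.g. lv·v = lvv.
Continuing: lvvlvlvvlvvlvlvvlvlvv · lvvlvlvvlvvlv gives term 8.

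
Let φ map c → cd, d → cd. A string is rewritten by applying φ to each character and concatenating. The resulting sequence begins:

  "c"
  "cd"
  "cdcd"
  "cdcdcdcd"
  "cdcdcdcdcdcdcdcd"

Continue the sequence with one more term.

cdcdcdcdcdcdcdcdcdcdcdcdcdcdcdcd

φ(cdcdcdcdcdcdcdcd) expands symbol-by-symbol to cd cd cd cd cd cd cd cd cd cd cd cd cd cd cd cd; joining the 16 pieces gives the next term.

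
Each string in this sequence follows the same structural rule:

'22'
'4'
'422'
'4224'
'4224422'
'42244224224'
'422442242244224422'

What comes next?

42244224224422442242244224224

From term 3 onward, concatenate the last term with the second-to-last: 4·22 = 422, 422·4 = 4224, …
Continuing: 422442242244224422 · 42244224224 gives term 8.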